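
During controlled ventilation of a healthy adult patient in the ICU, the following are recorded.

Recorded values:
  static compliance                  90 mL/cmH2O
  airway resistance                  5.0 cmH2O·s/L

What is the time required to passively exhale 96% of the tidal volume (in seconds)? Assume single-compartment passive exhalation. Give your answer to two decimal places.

τ = R × C = 5.0 × 90 mL/cmH2O = 5.0 × 0.090 L/cmH2O = 0.45 s.
Exhaled fraction f = 1 − e^(−t/τ) → t = −τ·ln(1 − f) = −0.45·ln(0.04) = 1.448 s.

1.45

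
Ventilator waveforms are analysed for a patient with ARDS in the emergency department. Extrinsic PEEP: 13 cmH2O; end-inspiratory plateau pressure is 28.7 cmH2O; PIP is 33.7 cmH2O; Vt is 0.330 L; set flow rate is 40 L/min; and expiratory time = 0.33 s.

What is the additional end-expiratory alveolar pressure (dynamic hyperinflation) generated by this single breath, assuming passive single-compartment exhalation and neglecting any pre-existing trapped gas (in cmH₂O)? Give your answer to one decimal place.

1.9

Flow: 40 L/min ÷ 60 = 0.6667 L/s.
R = (PIP − Pplat)/V̇ = (33.7 − 28.7) / 0.6667 = 5.0/0.6667 = 7.5 cmH2O·s/L.
C = Vt/(Pplat − PEEP) = 330.0 / (28.7 − 13) = 330.0/15.7 = 21.019 mL/cmH2O.
τ = R × C = 7.5 × 0.02102 L/cmH2O = 0.1577 s.
Fraction remaining = e^(−Te/τ) = e^(−0.33/0.1577) = 0.1234; trapped volume = 330.0 × 0.1234 = 40.722 mL.
Additional alveolar pressure from trapping ≈ V_trapped / C = 40.722 / 21.019 = 1.937 cmH2O.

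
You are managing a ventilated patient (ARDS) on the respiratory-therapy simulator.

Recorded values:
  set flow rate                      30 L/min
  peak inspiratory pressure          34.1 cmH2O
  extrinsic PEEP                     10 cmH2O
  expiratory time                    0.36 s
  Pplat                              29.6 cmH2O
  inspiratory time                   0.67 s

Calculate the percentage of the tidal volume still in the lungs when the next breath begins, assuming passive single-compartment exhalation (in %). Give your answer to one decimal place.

9.6

Flow: 30 L/min ÷ 60 = 0.5 L/s.
Vt = flow × Ti = 0.5 L/s × 0.67 s × 1000 mL/L = 335.0 mL.
R = (PIP − Pplat)/V̇ = (34.1 − 29.6) / 0.5 = 4.5/0.5 = 9.0 cmH2O·s/L.
C = Vt/(Pplat − PEEP) = 335.0 / (29.6 − 10) = 335.0/19.6 = 17.092 mL/cmH2O.
τ = R × C = 9.0 × 0.01709 L/cmH2O = 0.1538 s.
Fraction remaining at end-expiration = e^(−Te/τ) = e^(−0.36/0.1538) = 0.09626 → 9.626%.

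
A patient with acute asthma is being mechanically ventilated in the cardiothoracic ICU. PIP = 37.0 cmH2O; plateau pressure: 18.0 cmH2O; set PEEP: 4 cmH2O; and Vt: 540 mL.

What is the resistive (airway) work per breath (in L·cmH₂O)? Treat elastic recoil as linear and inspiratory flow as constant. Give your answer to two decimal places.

With constant inspiratory flow the resistive pressure is constant at PIP − Pplat = 37.0 − 18.0 = 19.0 cmH2O, so resistive work = 19.0 × 0.540 = 10.26 L·cmH2O.

10.26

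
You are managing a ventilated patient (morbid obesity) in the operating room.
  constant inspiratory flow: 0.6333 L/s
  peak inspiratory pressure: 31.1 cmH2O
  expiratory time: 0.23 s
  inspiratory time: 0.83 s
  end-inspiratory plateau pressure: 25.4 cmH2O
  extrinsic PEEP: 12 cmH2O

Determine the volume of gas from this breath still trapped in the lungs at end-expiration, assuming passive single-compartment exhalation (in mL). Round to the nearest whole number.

Vt = flow × Ti = 0.6333 L/s × 0.83 s × 1000 mL/L = 525.64 mL.
R = (PIP − Pplat)/V̇ = (31.1 − 25.4) / 0.6333 = 5.7/0.6333 = 9.0 cmH2O·s/L.
C = Vt/(Pplat − PEEP) = 525.64 / (25.4 − 12) = 525.64/13.4 = 39.227 mL/cmH2O.
τ = R × C = 9.0 × 0.03923 L/cmH2O = 0.3531 s.
Fraction remaining = e^(−Te/τ) = e^(−0.23/0.3531) = 0.5213.
Trapped volume = 525.64 × 0.5213 = 274.02 mL.

274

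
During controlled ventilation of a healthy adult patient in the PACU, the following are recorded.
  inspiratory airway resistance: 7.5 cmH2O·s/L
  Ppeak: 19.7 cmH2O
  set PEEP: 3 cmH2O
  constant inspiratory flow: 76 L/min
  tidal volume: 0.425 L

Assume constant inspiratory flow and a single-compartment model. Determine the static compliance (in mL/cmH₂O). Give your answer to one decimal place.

59.0

Flow: 76 L/min ÷ 60 = 1.2667 L/s.
Equation of motion (constant flow): PIP = Vt/C + R·V̇ + PEEP.
Vt/C = PIP − R·V̇ − PEEP = 19.7 − 7.5×1.2667 − 3 = 19.7 − 9.5 − 3 = 7.2 cmH2O.
C = Vt / 7.2 = 425 / 7.2 = 59.028 mL/cmH2O.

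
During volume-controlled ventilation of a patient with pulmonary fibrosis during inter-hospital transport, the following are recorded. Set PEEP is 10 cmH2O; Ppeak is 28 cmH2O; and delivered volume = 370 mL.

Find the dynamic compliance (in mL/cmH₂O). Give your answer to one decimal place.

Dynamic compliance = Vt / (PIP − PEEP) = 370 / (28 − 10) = 370 / 18.0 = 20.556 mL/cmH2O.

20.6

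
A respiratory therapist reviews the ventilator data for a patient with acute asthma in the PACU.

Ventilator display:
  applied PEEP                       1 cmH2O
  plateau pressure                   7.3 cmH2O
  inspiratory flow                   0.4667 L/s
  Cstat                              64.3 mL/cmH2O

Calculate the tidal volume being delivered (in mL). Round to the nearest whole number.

405

Vt = Cstat × (Pplat − PEEP) = 64.3 × (7.3 − 1) = 64.3 × 6.3 = 405.09 mL.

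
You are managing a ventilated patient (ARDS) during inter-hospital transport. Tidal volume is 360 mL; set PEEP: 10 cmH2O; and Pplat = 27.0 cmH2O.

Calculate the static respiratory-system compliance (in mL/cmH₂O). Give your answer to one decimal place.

21.2

Cstat = Vt / (Pplat − PEEP) = 360 / (27.0 − 10) = 360 / 17.0 = 21.176 mL/cmH2O.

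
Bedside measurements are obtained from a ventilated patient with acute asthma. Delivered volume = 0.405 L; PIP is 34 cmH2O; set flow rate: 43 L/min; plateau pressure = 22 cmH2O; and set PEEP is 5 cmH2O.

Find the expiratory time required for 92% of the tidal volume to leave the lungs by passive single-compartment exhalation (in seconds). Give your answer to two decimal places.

1.01

Flow: 43 L/min ÷ 60 = 0.7167 L/s.
R = (PIP − Pplat)/V̇ = (34 − 22) / 0.7167 = 12.0/0.7167 = 16.743 cmH2O·s/L.
C = Vt/(Pplat − PEEP) = 405.0 / (22 − 5) = 405.0/17.0 = 23.824 mL/cmH2O.
τ = R × C = 16.743 × 0.02382 L/cmH2O = 0.3988 s.
t = −τ·ln(1 − 0.92) = −0.3988·ln(0.08) = 1.007 s.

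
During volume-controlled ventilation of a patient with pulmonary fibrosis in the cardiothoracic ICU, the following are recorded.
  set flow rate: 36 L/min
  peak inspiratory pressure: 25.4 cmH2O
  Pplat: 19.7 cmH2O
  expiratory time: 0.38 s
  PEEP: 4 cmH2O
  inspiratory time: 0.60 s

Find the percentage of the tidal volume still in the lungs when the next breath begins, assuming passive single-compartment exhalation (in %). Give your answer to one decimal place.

Flow: 36 L/min ÷ 60 = 0.6 L/s.
Vt = flow × Ti = 0.6 L/s × 0.60 s × 1000 mL/L = 360.0 mL.
R = (PIP − Pplat)/V̇ = (25.4 − 19.7) / 0.6 = 5.7/0.6 = 9.5 cmH2O·s/L.
C = Vt/(Pplat − PEEP) = 360.0 / (19.7 − 4) = 360.0/15.7 = 22.93 mL/cmH2O.
τ = R × C = 9.5 × 0.02293 L/cmH2O = 0.2178 s.
Fraction remaining at end-expiration = e^(−Te/τ) = e^(−0.38/0.2178) = 0.1747 → 17.47%.

17.5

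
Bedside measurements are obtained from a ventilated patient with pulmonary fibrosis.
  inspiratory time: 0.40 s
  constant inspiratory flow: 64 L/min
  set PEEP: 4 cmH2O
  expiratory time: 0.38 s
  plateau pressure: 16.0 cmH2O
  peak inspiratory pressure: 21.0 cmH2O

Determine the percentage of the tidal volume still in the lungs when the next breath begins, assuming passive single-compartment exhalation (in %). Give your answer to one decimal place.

10.2

Flow: 64 L/min ÷ 60 = 1.0667 L/s.
Vt = flow × Ti = 1.0667 L/s × 0.40 s × 1000 mL/L = 426.68 mL.
R = (PIP − Pplat)/V̇ = (21.0 − 16.0) / 1.0667 = 5.0/1.0667 = 4.687 cmH2O·s/L.
C = Vt/(Pplat − PEEP) = 426.68 / (16.0 − 4) = 426.68/12.0 = 35.557 mL/cmH2O.
τ = R × C = 4.687 × 0.03556 L/cmH2O = 0.1667 s.
Fraction remaining at end-expiration = e^(−Te/τ) = e^(−0.38/0.1667) = 0.1023 → 10.23%.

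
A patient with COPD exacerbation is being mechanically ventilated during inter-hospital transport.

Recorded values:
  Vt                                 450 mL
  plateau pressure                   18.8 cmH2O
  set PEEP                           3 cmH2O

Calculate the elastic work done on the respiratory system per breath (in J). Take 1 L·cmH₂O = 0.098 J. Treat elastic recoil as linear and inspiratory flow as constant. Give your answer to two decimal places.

Elastic work ≈ ½ × (Pplat − PEEP) × Vt = 0.5 × (18.8 − 3) × 0.450 L = 0.5 × 15.8 × 0.450 = 3.555 L·cmH2O.
× 0.098 J/(L·cmH2O) → 0.3484 J.

0.35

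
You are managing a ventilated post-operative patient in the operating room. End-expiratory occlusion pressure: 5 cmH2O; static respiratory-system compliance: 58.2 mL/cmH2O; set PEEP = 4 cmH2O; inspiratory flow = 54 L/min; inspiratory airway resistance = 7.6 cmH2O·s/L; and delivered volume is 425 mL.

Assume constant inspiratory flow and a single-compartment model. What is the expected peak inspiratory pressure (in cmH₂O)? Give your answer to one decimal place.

Flow: 54 L/min ÷ 60 = 0.9 L/s.
Total PEEP = 5 cmH2O (set 4 + intrinsic 1); this is the baseline alveolar pressure.
Equation of motion (constant flow): PIP = Vt/C + R·V̇ + PEEP.
PIP = 425/58.2 + 7.6×0.9 + 5 = 7.302 + 6.84 + 5 = 19.142 cmH2O.

19.1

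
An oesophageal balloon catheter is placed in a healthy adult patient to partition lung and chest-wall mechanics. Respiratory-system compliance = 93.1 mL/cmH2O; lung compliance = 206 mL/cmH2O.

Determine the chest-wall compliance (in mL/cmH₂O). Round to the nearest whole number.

1/Ccw = 1/Crs − 1/CL.
1/Ccw = 1/93.1 − 1/206 = 0.005887.
Ccw = 169.87 mL/cmH2O.

170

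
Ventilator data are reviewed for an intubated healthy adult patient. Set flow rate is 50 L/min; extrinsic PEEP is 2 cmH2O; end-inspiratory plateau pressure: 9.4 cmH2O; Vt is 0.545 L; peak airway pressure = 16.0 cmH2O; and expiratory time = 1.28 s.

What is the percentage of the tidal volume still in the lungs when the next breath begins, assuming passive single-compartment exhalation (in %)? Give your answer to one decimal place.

Flow: 50 L/min ÷ 60 = 0.8333 L/s.
R = (PIP − Pplat)/V̇ = (16.0 − 9.4) / 0.8333 = 6.6/0.8333 = 7.92 cmH2O·s/L.
C = Vt/(Pplat − PEEP) = 545.0 / (9.4 − 2) = 545.0/7.4 = 73.649 mL/cmH2O.
τ = R × C = 7.92 × 0.07365 L/cmH2O = 0.5833 s.
Fraction remaining at end-expiration = e^(−Te/τ) = e^(−1.28/0.5833) = 0.1114 → 11.14%.

11.1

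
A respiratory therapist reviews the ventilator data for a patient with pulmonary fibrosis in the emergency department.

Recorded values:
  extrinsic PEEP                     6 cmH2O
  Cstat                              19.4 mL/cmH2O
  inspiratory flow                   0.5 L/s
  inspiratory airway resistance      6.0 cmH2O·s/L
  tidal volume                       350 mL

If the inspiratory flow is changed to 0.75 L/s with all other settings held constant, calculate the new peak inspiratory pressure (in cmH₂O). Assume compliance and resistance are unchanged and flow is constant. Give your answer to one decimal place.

PIP = Vt/C + R·V̇ + PEEP (constant-flow equation of motion).
Only the resistive term changes: ΔPIP = R × ΔV̇ = 6.0 × (0.75 − 0.5) = 6.0 × 0.25 = 1.5 cmH2O.
Original PIP = 350/19.4 + 6.0×0.5 + 6 = 27.041 cmH2O; new PIP = 27.041 + (1.5) = 28.541 cmH2O.

28.5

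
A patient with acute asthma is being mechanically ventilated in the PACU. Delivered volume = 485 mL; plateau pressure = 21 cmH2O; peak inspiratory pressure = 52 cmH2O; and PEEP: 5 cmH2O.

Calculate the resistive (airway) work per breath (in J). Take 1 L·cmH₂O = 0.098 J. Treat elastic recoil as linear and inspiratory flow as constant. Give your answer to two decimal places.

1.47

With constant inspiratory flow the resistive pressure is constant at PIP − Pplat = 52 − 21 = 31.0 cmH2O, so resistive work = 31.0 × 0.485 = 15.035 L·cmH2O.
× 0.098 J/(L·cmH2O) → 1.473 J.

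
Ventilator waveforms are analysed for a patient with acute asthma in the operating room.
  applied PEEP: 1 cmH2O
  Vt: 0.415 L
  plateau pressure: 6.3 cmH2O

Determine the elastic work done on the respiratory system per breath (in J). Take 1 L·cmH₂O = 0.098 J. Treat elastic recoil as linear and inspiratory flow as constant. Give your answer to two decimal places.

0.11

Elastic work ≈ ½ × (Pplat − PEEP) × Vt = 0.5 × (6.3 − 1) × 0.415 L = 0.5 × 5.3 × 0.415 = 1.1 L·cmH2O.
× 0.098 J/(L·cmH2O) → 0.1078 J.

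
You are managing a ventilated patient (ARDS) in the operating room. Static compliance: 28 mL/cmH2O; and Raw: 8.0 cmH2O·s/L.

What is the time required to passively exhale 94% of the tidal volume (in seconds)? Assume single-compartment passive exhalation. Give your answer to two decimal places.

0.63

τ = R × C = 8.0 × 28 mL/cmH2O = 8.0 × 0.028 L/cmH2O = 0.224 s.
Exhaled fraction f = 1 − e^(−t/τ) → t = −τ·ln(1 − f) = −0.224·ln(0.06) = 0.6302 s.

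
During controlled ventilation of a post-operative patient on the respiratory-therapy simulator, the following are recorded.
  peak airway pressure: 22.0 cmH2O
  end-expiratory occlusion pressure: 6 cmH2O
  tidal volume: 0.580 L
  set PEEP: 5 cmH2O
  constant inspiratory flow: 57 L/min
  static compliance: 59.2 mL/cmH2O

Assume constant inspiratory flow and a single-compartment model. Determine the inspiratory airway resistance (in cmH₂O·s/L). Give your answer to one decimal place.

Flow: 57 L/min ÷ 60 = 0.95 L/s.
Total PEEP = 6 cmH2O (set 5 + intrinsic 1); this is the baseline alveolar pressure.
Equation of motion (constant flow): PIP = Vt/C + R·V̇ + PEEP.
R·V̇ = PIP − Vt/C − PEEP = 22.0 − 580/59.2 − 6 = 22.0 − 9.797 − 6 = 6.203 cmH2O.
R = 6.203 / 0.95 = 6.529 cmH2O·s/L.

6.5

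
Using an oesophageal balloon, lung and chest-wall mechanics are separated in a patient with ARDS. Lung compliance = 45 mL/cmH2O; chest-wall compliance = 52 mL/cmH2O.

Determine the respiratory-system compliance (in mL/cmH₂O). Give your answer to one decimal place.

24.1

Lung and chest wall are elastances in series: 1/Crs = 1/CL + 1/Ccw.
1/Crs = 1/45 + 1/52 = 0.04145.
Crs = 24.125 mL/cmH2O.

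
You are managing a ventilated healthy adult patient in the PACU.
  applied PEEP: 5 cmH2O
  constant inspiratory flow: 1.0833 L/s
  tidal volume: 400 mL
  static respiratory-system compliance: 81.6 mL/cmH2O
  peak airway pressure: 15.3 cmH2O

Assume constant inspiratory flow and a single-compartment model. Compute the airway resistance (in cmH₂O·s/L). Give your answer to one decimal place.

Equation of motion (constant flow): PIP = Vt/C + R·V̇ + PEEP.
R·V̇ = PIP − Vt/C − PEEP = 15.3 − 400/81.6 − 5 = 15.3 − 4.902 − 5 = 5.398 cmH2O.
R = 5.398 / 1.0833 = 4.983 cmH2O·s/L.

5.0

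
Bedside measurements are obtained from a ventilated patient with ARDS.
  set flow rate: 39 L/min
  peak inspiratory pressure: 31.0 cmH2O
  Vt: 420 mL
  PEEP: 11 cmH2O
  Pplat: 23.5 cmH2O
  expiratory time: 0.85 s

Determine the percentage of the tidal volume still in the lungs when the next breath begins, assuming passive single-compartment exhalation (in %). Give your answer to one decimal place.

11.2

Flow: 39 L/min ÷ 60 = 0.65 L/s.
R = (PIP − Pplat)/V̇ = (31.0 − 23.5) / 0.65 = 7.5/0.65 = 11.538 cmH2O·s/L.
C = Vt/(Pplat − PEEP) = 420.0 / (23.5 − 11) = 420.0/12.5 = 33.6 mL/cmH2O.
τ = R × C = 11.538 × 0.0336 L/cmH2O = 0.3877 s.
Fraction remaining at end-expiration = e^(−Te/τ) = e^(−0.85/0.3877) = 0.1116 → 11.16%.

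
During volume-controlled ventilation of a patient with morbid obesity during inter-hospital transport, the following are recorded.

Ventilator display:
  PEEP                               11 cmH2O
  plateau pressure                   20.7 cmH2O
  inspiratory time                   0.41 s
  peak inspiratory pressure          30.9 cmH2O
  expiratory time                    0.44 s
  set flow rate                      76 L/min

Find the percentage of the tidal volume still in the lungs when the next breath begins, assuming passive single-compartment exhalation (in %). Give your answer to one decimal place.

Flow: 76 L/min ÷ 60 = 1.2667 L/s.
Vt = flow × Ti = 1.2667 L/s × 0.41 s × 1000 mL/L = 519.35 mL.
R = (PIP − Pplat)/V̇ = (30.9 − 20.7) / 1.2667 = 10.2/1.2667 = 8.052 cmH2O·s/L.
C = Vt/(Pplat − PEEP) = 519.35 / (20.7 − 11) = 519.35/9.7 = 53.541 mL/cmH2O.
τ = R × C = 8.052 × 0.05354 L/cmH2O = 0.4311 s.
Fraction remaining at end-expiration = e^(−Te/τ) = e^(−0.44/0.4311) = 0.3604 → 36.04%.

36.0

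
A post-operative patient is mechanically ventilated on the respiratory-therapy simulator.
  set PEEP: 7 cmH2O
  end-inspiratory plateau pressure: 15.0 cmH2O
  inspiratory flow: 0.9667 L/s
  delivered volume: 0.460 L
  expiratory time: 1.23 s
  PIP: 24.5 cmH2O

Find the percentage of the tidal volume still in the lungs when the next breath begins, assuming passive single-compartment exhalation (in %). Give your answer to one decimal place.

11.3

R = (PIP − Pplat)/V̇ = (24.5 − 15.0) / 0.9667 = 9.5/0.9667 = 9.827 cmH2O·s/L.
C = Vt/(Pplat − PEEP) = 460.0 / (15.0 − 7) = 460.0/8.0 = 57.5 mL/cmH2O.
τ = R × C = 9.827 × 0.0575 L/cmH2O = 0.5651 s.
Fraction remaining at end-expiration = e^(−Te/τ) = e^(−1.23/0.5651) = 0.1134 → 11.34%.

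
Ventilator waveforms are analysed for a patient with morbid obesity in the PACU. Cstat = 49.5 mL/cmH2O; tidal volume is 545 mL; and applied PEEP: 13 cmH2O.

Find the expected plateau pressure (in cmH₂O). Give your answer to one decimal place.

Pplat = PEEP + Vt / Cstat = 13 + 545 / 49.5 = 13 + 11.01 = 24.01 cmH2O.

24.0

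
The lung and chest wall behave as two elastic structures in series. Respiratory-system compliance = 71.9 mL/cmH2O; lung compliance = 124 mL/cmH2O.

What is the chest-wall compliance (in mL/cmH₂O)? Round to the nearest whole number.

1/Ccw = 1/Crs − 1/CL.
1/Ccw = 1/71.9 − 1/124 = 0.005844.
Ccw = 171.12 mL/cmH2O.

171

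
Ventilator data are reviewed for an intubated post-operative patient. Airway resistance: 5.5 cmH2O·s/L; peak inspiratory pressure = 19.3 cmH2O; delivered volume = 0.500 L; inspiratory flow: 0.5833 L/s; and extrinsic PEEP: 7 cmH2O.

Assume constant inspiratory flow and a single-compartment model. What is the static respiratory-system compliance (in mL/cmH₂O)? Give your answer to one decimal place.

Equation of motion (constant flow): PIP = Vt/C + R·V̇ + PEEP.
Vt/C = PIP − R·V̇ − PEEP = 19.3 − 5.5×0.5833 − 7 = 19.3 − 3.208 − 7 = 9.092 cmH2O.
C = Vt / 9.092 = 500 / 9.092 = 54.993 mL/cmH2O.

55.0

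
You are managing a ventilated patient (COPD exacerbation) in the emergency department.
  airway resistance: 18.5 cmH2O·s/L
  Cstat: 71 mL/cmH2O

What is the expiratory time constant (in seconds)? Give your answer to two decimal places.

τ = R × C = 18.5 × 71 mL/cmH2O = 18.5 × 0.071 L/cmH2O = 1.314 s.

1.31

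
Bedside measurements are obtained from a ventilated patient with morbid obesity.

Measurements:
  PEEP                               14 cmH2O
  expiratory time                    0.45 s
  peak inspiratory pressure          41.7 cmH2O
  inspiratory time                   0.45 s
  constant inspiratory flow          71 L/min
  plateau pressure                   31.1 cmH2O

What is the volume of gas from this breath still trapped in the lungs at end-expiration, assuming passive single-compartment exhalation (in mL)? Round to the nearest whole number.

106

Flow: 71 L/min ÷ 60 = 1.1833 L/s.
Vt = flow × Ti = 1.1833 L/s × 0.45 s × 1000 mL/L = 532.49 mL.
R = (PIP − Pplat)/V̇ = (41.7 − 31.1) / 1.1833 = 10.6/1.1833 = 8.958 cmH2O·s/L.
C = Vt/(Pplat − PEEP) = 532.49 / (31.1 − 14) = 532.49/17.1 = 31.14 mL/cmH2O.
τ = R × C = 8.958 × 0.03114 L/cmH2O = 0.279 s.
Fraction remaining = e^(−Te/τ) = e^(−0.45/0.279) = 0.1993.
Trapped volume = 532.49 × 0.1993 = 106.13 mL.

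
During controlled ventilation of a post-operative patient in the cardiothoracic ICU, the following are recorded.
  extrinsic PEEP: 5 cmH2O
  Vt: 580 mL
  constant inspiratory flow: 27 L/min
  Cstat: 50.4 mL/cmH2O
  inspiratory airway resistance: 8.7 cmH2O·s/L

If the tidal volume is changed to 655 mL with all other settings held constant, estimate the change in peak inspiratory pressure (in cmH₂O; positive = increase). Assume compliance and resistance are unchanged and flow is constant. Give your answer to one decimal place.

1.5

PIP = Vt/C + R·V̇ + PEEP (constant-flow equation of motion).
Only the elastic term changes: ΔPIP = ΔVt / C = (655 − 580) / 50.4 = 1.488 cmH2O.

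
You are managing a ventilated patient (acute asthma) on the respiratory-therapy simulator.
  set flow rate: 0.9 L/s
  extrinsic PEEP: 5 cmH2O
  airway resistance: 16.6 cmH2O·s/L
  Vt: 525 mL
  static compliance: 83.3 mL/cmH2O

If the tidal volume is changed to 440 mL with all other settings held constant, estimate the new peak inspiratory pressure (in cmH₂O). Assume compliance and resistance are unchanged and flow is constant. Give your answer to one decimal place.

PIP = Vt/C + R·V̇ + PEEP (constant-flow equation of motion).
Only the elastic term changes: ΔPIP = ΔVt / C = (440 − 525) / 83.3 = -1.02 cmH2O.
Original PIP = 525/83.3 + 16.6×0.9 + 5 = 26.243 cmH2O; new PIP = 26.243 + (-1.02) = 25.223 cmH2O.

25.2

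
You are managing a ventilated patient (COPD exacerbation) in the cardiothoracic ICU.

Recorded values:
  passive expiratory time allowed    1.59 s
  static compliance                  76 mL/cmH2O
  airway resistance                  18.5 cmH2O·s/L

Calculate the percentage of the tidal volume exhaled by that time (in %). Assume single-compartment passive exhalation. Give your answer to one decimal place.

67.7

τ = R × C = 18.5 × 76 mL/cmH2O = 18.5 × 0.076 L/cmH2O = 1.406 s.
Passive exhalation: V(t)/V₀ = e^(−t/τ) = e^(−1.59/1.406) = 0.3228.
Fraction exhaled = 1 − 0.3228 = 0.6772 → 67.72%.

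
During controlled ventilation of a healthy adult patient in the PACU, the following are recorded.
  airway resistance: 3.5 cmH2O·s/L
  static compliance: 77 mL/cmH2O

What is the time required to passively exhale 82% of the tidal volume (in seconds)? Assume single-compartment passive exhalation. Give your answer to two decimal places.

0.46

τ = R × C = 3.5 × 77 mL/cmH2O = 3.5 × 0.077 L/cmH2O = 0.2695 s.
Exhaled fraction f = 1 − e^(−t/τ) → t = −τ·ln(1 − f) = −0.2695·ln(0.18) = 0.4621 s.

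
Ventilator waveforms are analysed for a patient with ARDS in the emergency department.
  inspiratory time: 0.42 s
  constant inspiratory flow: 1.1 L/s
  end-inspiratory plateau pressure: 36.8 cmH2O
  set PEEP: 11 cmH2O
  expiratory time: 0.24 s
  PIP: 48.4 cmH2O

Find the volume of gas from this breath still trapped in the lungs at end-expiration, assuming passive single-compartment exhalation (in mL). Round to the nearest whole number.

130

Vt = flow × Ti = 1.1 L/s × 0.42 s × 1000 mL/L = 462.0 mL.
R = (PIP − Pplat)/V̇ = (48.4 − 36.8) / 1.1 = 11.6/1.1 = 10.545 cmH2O·s/L.
C = Vt/(Pplat − PEEP) = 462.0 / (36.8 − 11) = 462.0/25.8 = 17.907 mL/cmH2O.
τ = R × C = 10.545 × 0.01791 L/cmH2O = 0.1889 s.
Fraction remaining = e^(−Te/τ) = e^(−0.24/0.1889) = 0.2807.
Trapped volume = 462.0 × 0.2807 = 129.68 mL.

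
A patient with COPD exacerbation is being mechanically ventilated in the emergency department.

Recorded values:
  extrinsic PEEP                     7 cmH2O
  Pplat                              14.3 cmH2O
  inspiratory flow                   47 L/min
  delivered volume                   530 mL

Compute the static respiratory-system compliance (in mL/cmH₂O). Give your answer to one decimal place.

72.6

Cstat = Vt / (Pplat − PEEP) = 530 / (14.3 − 7) = 530 / 7.3 = 72.603 mL/cmH2O.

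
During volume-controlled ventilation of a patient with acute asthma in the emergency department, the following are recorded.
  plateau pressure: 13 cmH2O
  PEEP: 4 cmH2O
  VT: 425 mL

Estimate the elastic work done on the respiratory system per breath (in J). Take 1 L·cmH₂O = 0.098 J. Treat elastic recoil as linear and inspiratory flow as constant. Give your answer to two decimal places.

Elastic work ≈ ½ × (Pplat − PEEP) × Vt = 0.5 × (13 − 4) × 0.425 L = 0.5 × 9.0 × 0.425 = 1.913 L·cmH2O.
× 0.098 J/(L·cmH2O) → 0.1875 J.

0.19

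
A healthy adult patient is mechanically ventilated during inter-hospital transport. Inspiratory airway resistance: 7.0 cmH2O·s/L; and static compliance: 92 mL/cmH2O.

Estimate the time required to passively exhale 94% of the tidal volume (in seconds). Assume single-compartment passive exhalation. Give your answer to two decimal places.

1.81

τ = R × C = 7.0 × 92 mL/cmH2O = 7.0 × 0.092 L/cmH2O = 0.644 s.
Exhaled fraction f = 1 − e^(−t/τ) → t = −τ·ln(1 − f) = −0.644·ln(0.06) = 1.812 s.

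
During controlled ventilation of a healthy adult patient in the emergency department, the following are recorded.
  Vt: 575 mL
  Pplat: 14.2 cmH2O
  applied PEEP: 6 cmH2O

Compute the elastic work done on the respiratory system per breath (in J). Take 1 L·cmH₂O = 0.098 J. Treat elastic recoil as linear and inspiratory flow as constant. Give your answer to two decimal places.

0.23

Elastic work ≈ ½ × (Pplat − PEEP) × Vt = 0.5 × (14.2 − 6) × 0.575 L = 0.5 × 8.2 × 0.575 = 2.358 L·cmH2O.
× 0.098 J/(L·cmH2O) → 0.2311 J.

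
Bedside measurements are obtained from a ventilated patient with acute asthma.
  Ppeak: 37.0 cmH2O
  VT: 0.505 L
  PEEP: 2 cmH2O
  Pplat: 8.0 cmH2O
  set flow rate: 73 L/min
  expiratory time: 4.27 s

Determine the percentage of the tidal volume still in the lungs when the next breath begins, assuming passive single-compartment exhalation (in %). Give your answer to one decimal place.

Flow: 73 L/min ÷ 60 = 1.2167 L/s.
R = (PIP − Pplat)/V̇ = (37.0 − 8.0) / 1.2167 = 29.0/1.2167 = 23.835 cmH2O·s/L.
C = Vt/(Pplat − PEEP) = 505.0 / (8.0 − 2) = 505.0/6.0 = 84.167 mL/cmH2O.
τ = R × C = 23.835 × 0.08417 L/cmH2O = 2.006 s.
Fraction remaining at end-expiration = e^(−Te/τ) = e^(−4.27/2.006) = 0.119 → 11.9%.

11.9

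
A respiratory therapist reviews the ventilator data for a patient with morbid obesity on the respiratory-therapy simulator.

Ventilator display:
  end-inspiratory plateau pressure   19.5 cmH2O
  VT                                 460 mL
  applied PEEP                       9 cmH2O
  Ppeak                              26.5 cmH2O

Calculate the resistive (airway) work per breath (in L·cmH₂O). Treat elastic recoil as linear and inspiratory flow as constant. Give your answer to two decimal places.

3.22

With constant inspiratory flow the resistive pressure is constant at PIP − Pplat = 26.5 − 19.5 = 7.0 cmH2O, so resistive work = 7.0 × 0.460 = 3.22 L·cmH2O.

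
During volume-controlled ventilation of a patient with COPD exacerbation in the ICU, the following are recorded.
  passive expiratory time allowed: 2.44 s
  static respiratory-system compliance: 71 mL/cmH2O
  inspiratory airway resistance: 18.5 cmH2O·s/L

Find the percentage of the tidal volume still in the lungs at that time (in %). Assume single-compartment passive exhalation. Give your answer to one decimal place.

15.6

τ = R × C = 18.5 × 71 mL/cmH2O = 18.5 × 0.071 L/cmH2O = 1.314 s.
Passive exhalation: V(t)/V₀ = e^(−t/τ) = e^(−2.44/1.314) = 0.1562.
Fraction remaining = 0.1562 → 15.62%.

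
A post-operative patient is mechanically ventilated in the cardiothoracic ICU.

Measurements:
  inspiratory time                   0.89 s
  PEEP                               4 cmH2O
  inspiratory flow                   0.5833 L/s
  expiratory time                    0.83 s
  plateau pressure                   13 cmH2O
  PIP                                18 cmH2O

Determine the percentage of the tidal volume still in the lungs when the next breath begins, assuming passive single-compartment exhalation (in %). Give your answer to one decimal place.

Vt = flow × Ti = 0.5833 L/s × 0.89 s × 1000 mL/L = 519.14 mL.
R = (PIP − Pplat)/V̇ = (18 − 13) / 0.5833 = 5.0/0.5833 = 8.572 cmH2O·s/L.
C = Vt/(Pplat − PEEP) = 519.14 / (13 − 4) = 519.14/9.0 = 57.682 mL/cmH2O.
τ = R × C = 8.572 × 0.05768 L/cmH2O = 0.4944 s.
Fraction remaining at end-expiration = e^(−Te/τ) = e^(−0.83/0.4944) = 0.1866 → 18.66%.

18.7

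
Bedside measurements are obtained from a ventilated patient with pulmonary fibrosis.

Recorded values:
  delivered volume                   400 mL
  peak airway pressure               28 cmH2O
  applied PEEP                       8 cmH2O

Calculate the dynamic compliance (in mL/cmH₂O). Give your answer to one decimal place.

20.0

Dynamic compliance = Vt / (PIP − PEEP) = 400 / (28 − 8) = 400 / 20.0 = 20.0 mL/cmH2O.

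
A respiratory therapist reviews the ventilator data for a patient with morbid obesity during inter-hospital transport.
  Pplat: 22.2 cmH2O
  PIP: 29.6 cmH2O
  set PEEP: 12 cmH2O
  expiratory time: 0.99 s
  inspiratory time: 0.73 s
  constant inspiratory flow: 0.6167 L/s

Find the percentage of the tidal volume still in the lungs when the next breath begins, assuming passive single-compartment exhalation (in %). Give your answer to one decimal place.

15.4

Vt = flow × Ti = 0.6167 L/s × 0.73 s × 1000 mL/L = 450.19 mL.
R = (PIP − Pplat)/V̇ = (29.6 − 22.2) / 0.6167 = 7.4/0.6167 = 11.999 cmH2O·s/L.
C = Vt/(Pplat − PEEP) = 450.19 / (22.2 − 12) = 450.19/10.2 = 44.136 mL/cmH2O.
τ = R × C = 11.999 × 0.04414 L/cmH2O = 0.5296 s.
Fraction remaining at end-expiration = e^(−Te/τ) = e^(−0.99/0.5296) = 0.1542 → 15.42%.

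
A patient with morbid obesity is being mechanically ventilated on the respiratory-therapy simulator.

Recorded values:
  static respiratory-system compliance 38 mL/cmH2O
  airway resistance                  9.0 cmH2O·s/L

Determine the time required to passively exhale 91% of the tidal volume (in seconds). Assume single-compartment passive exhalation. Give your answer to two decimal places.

0.82

τ = R × C = 9.0 × 38 mL/cmH2O = 9.0 × 0.038 L/cmH2O = 0.342 s.
Exhaled fraction f = 1 − e^(−t/τ) → t = −τ·ln(1 − f) = −0.342·ln(0.09) = 0.8235 s.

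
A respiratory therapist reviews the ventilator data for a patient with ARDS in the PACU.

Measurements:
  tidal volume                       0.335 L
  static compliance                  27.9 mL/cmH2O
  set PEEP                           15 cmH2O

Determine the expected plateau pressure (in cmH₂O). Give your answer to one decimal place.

Pplat = PEEP + Vt / Cstat = 15 + 335 / 27.9 = 15 + 12.007 = 27.007 cmH2O.

27.0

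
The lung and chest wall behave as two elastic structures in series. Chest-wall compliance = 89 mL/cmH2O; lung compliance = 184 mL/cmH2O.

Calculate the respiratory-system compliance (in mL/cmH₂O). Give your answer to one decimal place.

60.0

Lung and chest wall are elastances in series: 1/Crs = 1/CL + 1/Ccw.
1/Crs = 1/184 + 1/89 = 0.01667.
Crs = 59.988 mL/cmH2O.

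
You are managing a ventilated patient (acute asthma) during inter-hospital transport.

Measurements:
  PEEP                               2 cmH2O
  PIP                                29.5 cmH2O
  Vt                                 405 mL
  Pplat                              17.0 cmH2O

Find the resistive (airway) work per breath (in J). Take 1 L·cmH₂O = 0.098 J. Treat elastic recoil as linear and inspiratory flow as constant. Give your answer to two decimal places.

0.50

With constant inspiratory flow the resistive pressure is constant at PIP − Pplat = 29.5 − 17.0 = 12.5 cmH2O, so resistive work = 12.5 × 0.405 = 5.063 L·cmH2O.
× 0.098 J/(L·cmH2O) → 0.4962 J.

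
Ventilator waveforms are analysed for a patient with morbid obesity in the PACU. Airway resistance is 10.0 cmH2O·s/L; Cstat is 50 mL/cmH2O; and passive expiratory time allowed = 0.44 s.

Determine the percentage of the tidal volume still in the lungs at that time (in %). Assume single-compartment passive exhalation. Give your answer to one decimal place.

τ = R × C = 10.0 × 50 mL/cmH2O = 10.0 × 0.050 L/cmH2O = 0.5 s.
Passive exhalation: V(t)/V₀ = e^(−t/τ) = e^(−0.44/0.5) = 0.4148.
Fraction remaining = 0.4148 → 41.48%.

41.5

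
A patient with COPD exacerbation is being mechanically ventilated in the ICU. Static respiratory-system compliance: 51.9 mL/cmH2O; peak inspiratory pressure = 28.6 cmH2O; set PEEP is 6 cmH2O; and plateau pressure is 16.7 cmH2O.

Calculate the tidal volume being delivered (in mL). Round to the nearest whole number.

Vt = Cstat × (Pplat − PEEP) = 51.9 × (16.7 − 6) = 51.9 × 10.7 = 555.33 mL.

555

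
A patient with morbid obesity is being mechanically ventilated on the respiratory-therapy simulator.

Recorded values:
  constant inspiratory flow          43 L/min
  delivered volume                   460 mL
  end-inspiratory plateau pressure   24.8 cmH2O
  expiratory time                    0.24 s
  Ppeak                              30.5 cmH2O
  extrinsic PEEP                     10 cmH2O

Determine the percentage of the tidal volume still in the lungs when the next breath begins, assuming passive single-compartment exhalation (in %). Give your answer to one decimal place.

Flow: 43 L/min ÷ 60 = 0.7167 L/s.
R = (PIP − Pplat)/V̇ = (30.5 − 24.8) / 0.7167 = 5.7/0.7167 = 7.953 cmH2O·s/L.
C = Vt/(Pplat − PEEP) = 460.0 / (24.8 − 10) = 460.0/14.8 = 31.081 mL/cmH2O.
τ = R × C = 7.953 × 0.03108 L/cmH2O = 0.2472 s.
Fraction remaining at end-expiration = e^(−Te/τ) = e^(−0.24/0.2472) = 0.3788 → 37.88%.

37.9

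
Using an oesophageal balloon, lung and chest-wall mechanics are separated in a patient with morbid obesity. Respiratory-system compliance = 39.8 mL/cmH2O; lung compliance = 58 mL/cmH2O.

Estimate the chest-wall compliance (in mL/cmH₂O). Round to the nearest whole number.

127

1/Ccw = 1/Crs − 1/CL.
1/Ccw = 1/39.8 − 1/58 = 0.007884.
Ccw = 126.84 mL/cmH2O.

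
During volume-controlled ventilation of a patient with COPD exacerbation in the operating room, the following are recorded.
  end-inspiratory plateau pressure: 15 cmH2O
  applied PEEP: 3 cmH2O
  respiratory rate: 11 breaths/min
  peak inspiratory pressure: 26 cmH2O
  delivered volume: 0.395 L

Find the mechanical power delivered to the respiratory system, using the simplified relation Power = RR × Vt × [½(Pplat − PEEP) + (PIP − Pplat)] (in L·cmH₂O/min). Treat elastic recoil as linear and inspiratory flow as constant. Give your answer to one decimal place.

73.9

Per-breath work = Vt × [½(Pplat−PEEP) + (PIP−Pplat)] = 0.395 × [0.5×12.0 + 11.0] = 0.395 × 17.0 = 6.715 L·cmH2O.
Power = 11 × 6.715 = 73.865 L·cmH2O/min.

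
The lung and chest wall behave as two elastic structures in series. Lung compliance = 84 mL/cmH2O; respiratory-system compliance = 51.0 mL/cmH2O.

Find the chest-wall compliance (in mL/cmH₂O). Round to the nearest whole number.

1/Ccw = 1/Crs − 1/CL.
1/Ccw = 1/51.0 − 1/84 = 0.007703.
Ccw = 129.82 mL/cmH2O.

130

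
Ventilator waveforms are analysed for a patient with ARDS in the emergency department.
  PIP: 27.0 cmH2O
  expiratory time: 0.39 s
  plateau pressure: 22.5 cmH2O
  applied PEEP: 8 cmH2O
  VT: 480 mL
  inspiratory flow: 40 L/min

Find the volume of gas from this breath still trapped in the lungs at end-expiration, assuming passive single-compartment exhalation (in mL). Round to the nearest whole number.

Flow: 40 L/min ÷ 60 = 0.6667 L/s.
R = (PIP − Pplat)/V̇ = (27.0 − 22.5) / 0.6667 = 4.5/0.6667 = 6.75 cmH2O·s/L.
C = Vt/(Pplat − PEEP) = 480.0 / (22.5 − 8) = 480.0/14.5 = 33.103 mL/cmH2O.
τ = R × C = 6.75 × 0.0331 L/cmH2O = 0.2234 s.
Fraction remaining = e^(−Te/τ) = e^(−0.39/0.2234) = 0.1745.
Trapped volume = 480.0 × 0.1745 = 83.76 mL.

84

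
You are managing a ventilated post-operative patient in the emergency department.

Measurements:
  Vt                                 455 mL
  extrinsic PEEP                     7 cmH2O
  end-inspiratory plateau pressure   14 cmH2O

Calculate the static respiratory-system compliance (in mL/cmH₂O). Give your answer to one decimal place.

65.0

Cstat = Vt / (Pplat − PEEP) = 455 / (14 − 7) = 455 / 7.0 = 65.0 mL/cmH2O.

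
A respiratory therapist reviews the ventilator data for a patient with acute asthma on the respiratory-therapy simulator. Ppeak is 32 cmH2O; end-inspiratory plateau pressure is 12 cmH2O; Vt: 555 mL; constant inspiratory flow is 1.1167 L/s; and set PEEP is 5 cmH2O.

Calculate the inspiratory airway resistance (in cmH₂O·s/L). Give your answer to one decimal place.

Raw = (PIP − Pplat) / flow = (32 − 12) / 1.1167 = 20.0 / 1.1167 = 17.91 cmH2O·s/L.

17.9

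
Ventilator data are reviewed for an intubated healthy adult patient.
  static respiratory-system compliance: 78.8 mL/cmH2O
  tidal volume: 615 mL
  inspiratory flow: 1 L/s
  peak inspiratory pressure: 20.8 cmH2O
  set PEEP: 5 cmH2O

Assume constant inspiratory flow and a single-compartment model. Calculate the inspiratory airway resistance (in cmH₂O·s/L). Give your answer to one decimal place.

8.0

Equation of motion (constant flow): PIP = Vt/C + R·V̇ + PEEP.
R·V̇ = PIP − Vt/C − PEEP = 20.8 − 615/78.8 − 5 = 20.8 − 7.805 − 5 = 7.995 cmH2O.
R = 7.995 / 1 = 7.995 cmH2O·s/L.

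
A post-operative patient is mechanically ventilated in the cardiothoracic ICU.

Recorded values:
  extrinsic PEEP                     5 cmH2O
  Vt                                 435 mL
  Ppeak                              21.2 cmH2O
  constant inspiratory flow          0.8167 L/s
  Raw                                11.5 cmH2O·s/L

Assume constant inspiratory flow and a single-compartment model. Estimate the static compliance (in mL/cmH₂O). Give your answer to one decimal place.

63.9

Equation of motion (constant flow): PIP = Vt/C + R·V̇ + PEEP.
Vt/C = PIP − R·V̇ − PEEP = 21.2 − 11.5×0.8167 − 5 = 21.2 − 9.392 − 5 = 6.808 cmH2O.
C = Vt / 6.808 = 435 / 6.808 = 63.895 mL/cmH2O.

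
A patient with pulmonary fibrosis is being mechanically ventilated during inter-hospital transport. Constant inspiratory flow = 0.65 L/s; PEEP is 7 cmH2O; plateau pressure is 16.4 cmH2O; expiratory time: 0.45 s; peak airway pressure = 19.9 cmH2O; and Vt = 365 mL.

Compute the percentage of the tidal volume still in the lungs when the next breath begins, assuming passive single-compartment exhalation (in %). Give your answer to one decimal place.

R = (PIP − Pplat)/V̇ = (19.9 − 16.4) / 0.65 = 3.5/0.65 = 5.385 cmH2O·s/L.
C = Vt/(Pplat − PEEP) = 365.0 / (16.4 − 7) = 365.0/9.4 = 38.83 mL/cmH2O.
τ = R × C = 5.385 × 0.03883 L/cmH2O = 0.2091 s.
Fraction remaining at end-expiration = e^(−Te/τ) = e^(−0.45/0.2091) = 0.1162 → 11.62%.

11.6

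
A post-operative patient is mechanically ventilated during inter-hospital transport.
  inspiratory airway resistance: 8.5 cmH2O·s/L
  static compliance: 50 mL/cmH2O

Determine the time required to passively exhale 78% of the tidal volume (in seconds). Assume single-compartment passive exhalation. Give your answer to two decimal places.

τ = R × C = 8.5 × 50 mL/cmH2O = 8.5 × 0.050 L/cmH2O = 0.425 s.
Exhaled fraction f = 1 − e^(−t/τ) → t = −τ·ln(1 − f) = −0.425·ln(0.22) = 0.6435 s.

0.64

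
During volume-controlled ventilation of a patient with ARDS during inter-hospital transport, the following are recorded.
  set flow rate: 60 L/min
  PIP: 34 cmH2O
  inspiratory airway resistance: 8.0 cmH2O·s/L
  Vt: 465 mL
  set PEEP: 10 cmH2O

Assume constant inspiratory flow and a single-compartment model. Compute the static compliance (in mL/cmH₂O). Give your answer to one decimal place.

Flow: 60 L/min ÷ 60 = 1 L/s.
Equation of motion (constant flow): PIP = Vt/C + R·V̇ + PEEP.
Vt/C = PIP − R·V̇ − PEEP = 34 − 8.0×1 − 10 = 34 − 8.0 − 10 = 16.0 cmH2O.
C = Vt / 16.0 = 465 / 16.0 = 29.063 mL/cmH2O.

29.1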